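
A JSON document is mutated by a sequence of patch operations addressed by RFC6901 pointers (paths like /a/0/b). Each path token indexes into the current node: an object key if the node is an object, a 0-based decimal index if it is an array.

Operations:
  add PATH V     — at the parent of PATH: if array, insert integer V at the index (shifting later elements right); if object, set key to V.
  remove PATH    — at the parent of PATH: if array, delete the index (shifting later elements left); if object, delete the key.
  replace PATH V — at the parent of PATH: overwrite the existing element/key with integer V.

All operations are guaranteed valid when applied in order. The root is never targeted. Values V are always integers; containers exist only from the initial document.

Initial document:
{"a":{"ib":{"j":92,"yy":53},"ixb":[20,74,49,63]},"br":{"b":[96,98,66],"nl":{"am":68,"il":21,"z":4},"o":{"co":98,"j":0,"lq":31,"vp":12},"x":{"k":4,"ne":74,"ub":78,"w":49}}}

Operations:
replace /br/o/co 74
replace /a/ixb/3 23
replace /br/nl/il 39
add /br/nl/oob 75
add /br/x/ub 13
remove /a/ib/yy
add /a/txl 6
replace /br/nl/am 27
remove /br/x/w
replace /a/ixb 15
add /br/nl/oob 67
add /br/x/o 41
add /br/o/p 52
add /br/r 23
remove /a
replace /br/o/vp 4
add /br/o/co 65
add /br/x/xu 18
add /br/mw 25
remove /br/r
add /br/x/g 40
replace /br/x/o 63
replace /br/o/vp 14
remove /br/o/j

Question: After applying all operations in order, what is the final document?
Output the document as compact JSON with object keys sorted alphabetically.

Answer: {"br":{"b":[96,98,66],"mw":25,"nl":{"am":27,"il":39,"oob":67,"z":4},"o":{"co":65,"lq":31,"p":52,"vp":14},"x":{"g":40,"k":4,"ne":74,"o":63,"ub":13,"xu":18}}}

Derivation:
After op 1 (replace /br/o/co 74): {"a":{"ib":{"j":92,"yy":53},"ixb":[20,74,49,63]},"br":{"b":[96,98,66],"nl":{"am":68,"il":21,"z":4},"o":{"co":74,"j":0,"lq":31,"vp":12},"x":{"k":4,"ne":74,"ub":78,"w":49}}}
After op 2 (replace /a/ixb/3 23): {"a":{"ib":{"j":92,"yy":53},"ixb":[20,74,49,23]},"br":{"b":[96,98,66],"nl":{"am":68,"il":21,"z":4},"o":{"co":74,"j":0,"lq":31,"vp":12},"x":{"k":4,"ne":74,"ub":78,"w":49}}}
After op 3 (replace /br/nl/il 39): {"a":{"ib":{"j":92,"yy":53},"ixb":[20,74,49,23]},"br":{"b":[96,98,66],"nl":{"am":68,"il":39,"z":4},"o":{"co":74,"j":0,"lq":31,"vp":12},"x":{"k":4,"ne":74,"ub":78,"w":49}}}
After op 4 (add /br/nl/oob 75): {"a":{"ib":{"j":92,"yy":53},"ixb":[20,74,49,23]},"br":{"b":[96,98,66],"nl":{"am":68,"il":39,"oob":75,"z":4},"o":{"co":74,"j":0,"lq":31,"vp":12},"x":{"k":4,"ne":74,"ub":78,"w":49}}}
After op 5 (add /br/x/ub 13): {"a":{"ib":{"j":92,"yy":53},"ixb":[20,74,49,23]},"br":{"b":[96,98,66],"nl":{"am":68,"il":39,"oob":75,"z":4},"o":{"co":74,"j":0,"lq":31,"vp":12},"x":{"k":4,"ne":74,"ub":13,"w":49}}}
After op 6 (remove /a/ib/yy): {"a":{"ib":{"j":92},"ixb":[20,74,49,23]},"br":{"b":[96,98,66],"nl":{"am":68,"il":39,"oob":75,"z":4},"o":{"co":74,"j":0,"lq":31,"vp":12},"x":{"k":4,"ne":74,"ub":13,"w":49}}}
After op 7 (add /a/txl 6): {"a":{"ib":{"j":92},"ixb":[20,74,49,23],"txl":6},"br":{"b":[96,98,66],"nl":{"am":68,"il":39,"oob":75,"z":4},"o":{"co":74,"j":0,"lq":31,"vp":12},"x":{"k":4,"ne":74,"ub":13,"w":49}}}
After op 8 (replace /br/nl/am 27): {"a":{"ib":{"j":92},"ixb":[20,74,49,23],"txl":6},"br":{"b":[96,98,66],"nl":{"am":27,"il":39,"oob":75,"z":4},"o":{"co":74,"j":0,"lq":31,"vp":12},"x":{"k":4,"ne":74,"ub":13,"w":49}}}
After op 9 (remove /br/x/w): {"a":{"ib":{"j":92},"ixb":[20,74,49,23],"txl":6},"br":{"b":[96,98,66],"nl":{"am":27,"il":39,"oob":75,"z":4},"o":{"co":74,"j":0,"lq":31,"vp":12},"x":{"k":4,"ne":74,"ub":13}}}
After op 10 (replace /a/ixb 15): {"a":{"ib":{"j":92},"ixb":15,"txl":6},"br":{"b":[96,98,66],"nl":{"am":27,"il":39,"oob":75,"z":4},"o":{"co":74,"j":0,"lq":31,"vp":12},"x":{"k":4,"ne":74,"ub":13}}}
After op 11 (add /br/nl/oob 67): {"a":{"ib":{"j":92},"ixb":15,"txl":6},"br":{"b":[96,98,66],"nl":{"am":27,"il":39,"oob":67,"z":4},"o":{"co":74,"j":0,"lq":31,"vp":12},"x":{"k":4,"ne":74,"ub":13}}}
After op 12 (add /br/x/o 41): {"a":{"ib":{"j":92},"ixb":15,"txl":6},"br":{"b":[96,98,66],"nl":{"am":27,"il":39,"oob":67,"z":4},"o":{"co":74,"j":0,"lq":31,"vp":12},"x":{"k":4,"ne":74,"o":41,"ub":13}}}
After op 13 (add /br/o/p 52): {"a":{"ib":{"j":92},"ixb":15,"txl":6},"br":{"b":[96,98,66],"nl":{"am":27,"il":39,"oob":67,"z":4},"o":{"co":74,"j":0,"lq":31,"p":52,"vp":12},"x":{"k":4,"ne":74,"o":41,"ub":13}}}
After op 14 (add /br/r 23): {"a":{"ib":{"j":92},"ixb":15,"txl":6},"br":{"b":[96,98,66],"nl":{"am":27,"il":39,"oob":67,"z":4},"o":{"co":74,"j":0,"lq":31,"p":52,"vp":12},"r":23,"x":{"k":4,"ne":74,"o":41,"ub":13}}}
After op 15 (remove /a): {"br":{"b":[96,98,66],"nl":{"am":27,"il":39,"oob":67,"z":4},"o":{"co":74,"j":0,"lq":31,"p":52,"vp":12},"r":23,"x":{"k":4,"ne":74,"o":41,"ub":13}}}
After op 16 (replace /br/o/vp 4): {"br":{"b":[96,98,66],"nl":{"am":27,"il":39,"oob":67,"z":4},"o":{"co":74,"j":0,"lq":31,"p":52,"vp":4},"r":23,"x":{"k":4,"ne":74,"o":41,"ub":13}}}
After op 17 (add /br/o/co 65): {"br":{"b":[96,98,66],"nl":{"am":27,"il":39,"oob":67,"z":4},"o":{"co":65,"j":0,"lq":31,"p":52,"vp":4},"r":23,"x":{"k":4,"ne":74,"o":41,"ub":13}}}
After op 18 (add /br/x/xu 18): {"br":{"b":[96,98,66],"nl":{"am":27,"il":39,"oob":67,"z":4},"o":{"co":65,"j":0,"lq":31,"p":52,"vp":4},"r":23,"x":{"k":4,"ne":74,"o":41,"ub":13,"xu":18}}}
After op 19 (add /br/mw 25): {"br":{"b":[96,98,66],"mw":25,"nl":{"am":27,"il":39,"oob":67,"z":4},"o":{"co":65,"j":0,"lq":31,"p":52,"vp":4},"r":23,"x":{"k":4,"ne":74,"o":41,"ub":13,"xu":18}}}
After op 20 (remove /br/r): {"br":{"b":[96,98,66],"mw":25,"nl":{"am":27,"il":39,"oob":67,"z":4},"o":{"co":65,"j":0,"lq":31,"p":52,"vp":4},"x":{"k":4,"ne":74,"o":41,"ub":13,"xu":18}}}
After op 21 (add /br/x/g 40): {"br":{"b":[96,98,66],"mw":25,"nl":{"am":27,"il":39,"oob":67,"z":4},"o":{"co":65,"j":0,"lq":31,"p":52,"vp":4},"x":{"g":40,"k":4,"ne":74,"o":41,"ub":13,"xu":18}}}
After op 22 (replace /br/x/o 63): {"br":{"b":[96,98,66],"mw":25,"nl":{"am":27,"il":39,"oob":67,"z":4},"o":{"co":65,"j":0,"lq":31,"p":52,"vp":4},"x":{"g":40,"k":4,"ne":74,"o":63,"ub":13,"xu":18}}}
After op 23 (replace /br/o/vp 14): {"br":{"b":[96,98,66],"mw":25,"nl":{"am":27,"il":39,"oob":67,"z":4},"o":{"co":65,"j":0,"lq":31,"p":52,"vp":14},"x":{"g":40,"k":4,"ne":74,"o":63,"ub":13,"xu":18}}}
After op 24 (remove /br/o/j): {"br":{"b":[96,98,66],"mw":25,"nl":{"am":27,"il":39,"oob":67,"z":4},"o":{"co":65,"lq":31,"p":52,"vp":14},"x":{"g":40,"k":4,"ne":74,"o":63,"ub":13,"xu":18}}}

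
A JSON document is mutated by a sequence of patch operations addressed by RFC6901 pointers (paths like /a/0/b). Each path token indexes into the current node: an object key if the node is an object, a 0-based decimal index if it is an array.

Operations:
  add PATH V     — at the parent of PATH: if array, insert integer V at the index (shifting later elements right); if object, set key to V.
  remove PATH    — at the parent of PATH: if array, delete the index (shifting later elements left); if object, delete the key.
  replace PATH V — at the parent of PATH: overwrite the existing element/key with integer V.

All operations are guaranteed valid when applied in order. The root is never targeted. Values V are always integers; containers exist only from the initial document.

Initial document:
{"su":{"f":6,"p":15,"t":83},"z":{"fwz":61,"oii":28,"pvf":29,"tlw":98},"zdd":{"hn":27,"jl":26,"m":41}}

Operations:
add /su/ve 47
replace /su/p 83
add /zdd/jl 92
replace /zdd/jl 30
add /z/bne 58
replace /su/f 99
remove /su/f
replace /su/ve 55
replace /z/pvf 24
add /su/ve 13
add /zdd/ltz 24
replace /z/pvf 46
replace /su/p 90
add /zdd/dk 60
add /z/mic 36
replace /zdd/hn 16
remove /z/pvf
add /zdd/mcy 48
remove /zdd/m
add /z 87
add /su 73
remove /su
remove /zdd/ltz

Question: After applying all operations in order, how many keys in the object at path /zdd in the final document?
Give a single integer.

Answer: 4

Derivation:
After op 1 (add /su/ve 47): {"su":{"f":6,"p":15,"t":83,"ve":47},"z":{"fwz":61,"oii":28,"pvf":29,"tlw":98},"zdd":{"hn":27,"jl":26,"m":41}}
After op 2 (replace /su/p 83): {"su":{"f":6,"p":83,"t":83,"ve":47},"z":{"fwz":61,"oii":28,"pvf":29,"tlw":98},"zdd":{"hn":27,"jl":26,"m":41}}
After op 3 (add /zdd/jl 92): {"su":{"f":6,"p":83,"t":83,"ve":47},"z":{"fwz":61,"oii":28,"pvf":29,"tlw":98},"zdd":{"hn":27,"jl":92,"m":41}}
After op 4 (replace /zdd/jl 30): {"su":{"f":6,"p":83,"t":83,"ve":47},"z":{"fwz":61,"oii":28,"pvf":29,"tlw":98},"zdd":{"hn":27,"jl":30,"m":41}}
After op 5 (add /z/bne 58): {"su":{"f":6,"p":83,"t":83,"ve":47},"z":{"bne":58,"fwz":61,"oii":28,"pvf":29,"tlw":98},"zdd":{"hn":27,"jl":30,"m":41}}
After op 6 (replace /su/f 99): {"su":{"f":99,"p":83,"t":83,"ve":47},"z":{"bne":58,"fwz":61,"oii":28,"pvf":29,"tlw":98},"zdd":{"hn":27,"jl":30,"m":41}}
After op 7 (remove /su/f): {"su":{"p":83,"t":83,"ve":47},"z":{"bne":58,"fwz":61,"oii":28,"pvf":29,"tlw":98},"zdd":{"hn":27,"jl":30,"m":41}}
After op 8 (replace /su/ve 55): {"su":{"p":83,"t":83,"ve":55},"z":{"bne":58,"fwz":61,"oii":28,"pvf":29,"tlw":98},"zdd":{"hn":27,"jl":30,"m":41}}
After op 9 (replace /z/pvf 24): {"su":{"p":83,"t":83,"ve":55},"z":{"bne":58,"fwz":61,"oii":28,"pvf":24,"tlw":98},"zdd":{"hn":27,"jl":30,"m":41}}
After op 10 (add /su/ve 13): {"su":{"p":83,"t":83,"ve":13},"z":{"bne":58,"fwz":61,"oii":28,"pvf":24,"tlw":98},"zdd":{"hn":27,"jl":30,"m":41}}
After op 11 (add /zdd/ltz 24): {"su":{"p":83,"t":83,"ve":13},"z":{"bne":58,"fwz":61,"oii":28,"pvf":24,"tlw":98},"zdd":{"hn":27,"jl":30,"ltz":24,"m":41}}
After op 12 (replace /z/pvf 46): {"su":{"p":83,"t":83,"ve":13},"z":{"bne":58,"fwz":61,"oii":28,"pvf":46,"tlw":98},"zdd":{"hn":27,"jl":30,"ltz":24,"m":41}}
After op 13 (replace /su/p 90): {"su":{"p":90,"t":83,"ve":13},"z":{"bne":58,"fwz":61,"oii":28,"pvf":46,"tlw":98},"zdd":{"hn":27,"jl":30,"ltz":24,"m":41}}
After op 14 (add /zdd/dk 60): {"su":{"p":90,"t":83,"ve":13},"z":{"bne":58,"fwz":61,"oii":28,"pvf":46,"tlw":98},"zdd":{"dk":60,"hn":27,"jl":30,"ltz":24,"m":41}}
After op 15 (add /z/mic 36): {"su":{"p":90,"t":83,"ve":13},"z":{"bne":58,"fwz":61,"mic":36,"oii":28,"pvf":46,"tlw":98},"zdd":{"dk":60,"hn":27,"jl":30,"ltz":24,"m":41}}
After op 16 (replace /zdd/hn 16): {"su":{"p":90,"t":83,"ve":13},"z":{"bne":58,"fwz":61,"mic":36,"oii":28,"pvf":46,"tlw":98},"zdd":{"dk":60,"hn":16,"jl":30,"ltz":24,"m":41}}
After op 17 (remove /z/pvf): {"su":{"p":90,"t":83,"ve":13},"z":{"bne":58,"fwz":61,"mic":36,"oii":28,"tlw":98},"zdd":{"dk":60,"hn":16,"jl":30,"ltz":24,"m":41}}
After op 18 (add /zdd/mcy 48): {"su":{"p":90,"t":83,"ve":13},"z":{"bne":58,"fwz":61,"mic":36,"oii":28,"tlw":98},"zdd":{"dk":60,"hn":16,"jl":30,"ltz":24,"m":41,"mcy":48}}
After op 19 (remove /zdd/m): {"su":{"p":90,"t":83,"ve":13},"z":{"bne":58,"fwz":61,"mic":36,"oii":28,"tlw":98},"zdd":{"dk":60,"hn":16,"jl":30,"ltz":24,"mcy":48}}
After op 20 (add /z 87): {"su":{"p":90,"t":83,"ve":13},"z":87,"zdd":{"dk":60,"hn":16,"jl":30,"ltz":24,"mcy":48}}
After op 21 (add /su 73): {"su":73,"z":87,"zdd":{"dk":60,"hn":16,"jl":30,"ltz":24,"mcy":48}}
After op 22 (remove /su): {"z":87,"zdd":{"dk":60,"hn":16,"jl":30,"ltz":24,"mcy":48}}
After op 23 (remove /zdd/ltz): {"z":87,"zdd":{"dk":60,"hn":16,"jl":30,"mcy":48}}
Size at path /zdd: 4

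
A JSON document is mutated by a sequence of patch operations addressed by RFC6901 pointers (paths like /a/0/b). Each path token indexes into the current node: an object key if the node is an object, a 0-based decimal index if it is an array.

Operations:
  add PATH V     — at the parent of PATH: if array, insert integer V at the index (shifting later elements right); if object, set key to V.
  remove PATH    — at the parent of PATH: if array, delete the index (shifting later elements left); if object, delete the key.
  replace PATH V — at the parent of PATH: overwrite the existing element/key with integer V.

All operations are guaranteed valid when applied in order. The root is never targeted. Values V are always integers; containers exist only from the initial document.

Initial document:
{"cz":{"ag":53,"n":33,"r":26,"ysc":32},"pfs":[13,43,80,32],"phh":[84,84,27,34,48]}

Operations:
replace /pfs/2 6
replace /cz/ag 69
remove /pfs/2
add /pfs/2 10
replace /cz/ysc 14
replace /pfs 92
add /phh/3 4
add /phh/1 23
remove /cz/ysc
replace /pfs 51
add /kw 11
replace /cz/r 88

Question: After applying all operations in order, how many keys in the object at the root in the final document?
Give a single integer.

Answer: 4

Derivation:
After op 1 (replace /pfs/2 6): {"cz":{"ag":53,"n":33,"r":26,"ysc":32},"pfs":[13,43,6,32],"phh":[84,84,27,34,48]}
After op 2 (replace /cz/ag 69): {"cz":{"ag":69,"n":33,"r":26,"ysc":32},"pfs":[13,43,6,32],"phh":[84,84,27,34,48]}
After op 3 (remove /pfs/2): {"cz":{"ag":69,"n":33,"r":26,"ysc":32},"pfs":[13,43,32],"phh":[84,84,27,34,48]}
After op 4 (add /pfs/2 10): {"cz":{"ag":69,"n":33,"r":26,"ysc":32},"pfs":[13,43,10,32],"phh":[84,84,27,34,48]}
After op 5 (replace /cz/ysc 14): {"cz":{"ag":69,"n":33,"r":26,"ysc":14},"pfs":[13,43,10,32],"phh":[84,84,27,34,48]}
After op 6 (replace /pfs 92): {"cz":{"ag":69,"n":33,"r":26,"ysc":14},"pfs":92,"phh":[84,84,27,34,48]}
After op 7 (add /phh/3 4): {"cz":{"ag":69,"n":33,"r":26,"ysc":14},"pfs":92,"phh":[84,84,27,4,34,48]}
After op 8 (add /phh/1 23): {"cz":{"ag":69,"n":33,"r":26,"ysc":14},"pfs":92,"phh":[84,23,84,27,4,34,48]}
After op 9 (remove /cz/ysc): {"cz":{"ag":69,"n":33,"r":26},"pfs":92,"phh":[84,23,84,27,4,34,48]}
After op 10 (replace /pfs 51): {"cz":{"ag":69,"n":33,"r":26},"pfs":51,"phh":[84,23,84,27,4,34,48]}
After op 11 (add /kw 11): {"cz":{"ag":69,"n":33,"r":26},"kw":11,"pfs":51,"phh":[84,23,84,27,4,34,48]}
After op 12 (replace /cz/r 88): {"cz":{"ag":69,"n":33,"r":88},"kw":11,"pfs":51,"phh":[84,23,84,27,4,34,48]}
Size at the root: 4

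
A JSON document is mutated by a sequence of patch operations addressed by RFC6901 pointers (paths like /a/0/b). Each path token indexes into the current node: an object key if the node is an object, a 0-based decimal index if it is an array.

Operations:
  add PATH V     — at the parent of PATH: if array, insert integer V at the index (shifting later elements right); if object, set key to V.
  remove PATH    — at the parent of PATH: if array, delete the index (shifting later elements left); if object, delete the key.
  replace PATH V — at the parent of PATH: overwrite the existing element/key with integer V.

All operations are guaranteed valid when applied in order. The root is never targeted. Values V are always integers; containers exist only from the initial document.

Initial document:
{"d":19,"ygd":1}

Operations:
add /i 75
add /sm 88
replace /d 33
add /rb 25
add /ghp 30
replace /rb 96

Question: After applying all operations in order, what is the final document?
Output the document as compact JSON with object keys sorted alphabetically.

After op 1 (add /i 75): {"d":19,"i":75,"ygd":1}
After op 2 (add /sm 88): {"d":19,"i":75,"sm":88,"ygd":1}
After op 3 (replace /d 33): {"d":33,"i":75,"sm":88,"ygd":1}
After op 4 (add /rb 25): {"d":33,"i":75,"rb":25,"sm":88,"ygd":1}
After op 5 (add /ghp 30): {"d":33,"ghp":30,"i":75,"rb":25,"sm":88,"ygd":1}
After op 6 (replace /rb 96): {"d":33,"ghp":30,"i":75,"rb":96,"sm":88,"ygd":1}

Answer: {"d":33,"ghp":30,"i":75,"rb":96,"sm":88,"ygd":1}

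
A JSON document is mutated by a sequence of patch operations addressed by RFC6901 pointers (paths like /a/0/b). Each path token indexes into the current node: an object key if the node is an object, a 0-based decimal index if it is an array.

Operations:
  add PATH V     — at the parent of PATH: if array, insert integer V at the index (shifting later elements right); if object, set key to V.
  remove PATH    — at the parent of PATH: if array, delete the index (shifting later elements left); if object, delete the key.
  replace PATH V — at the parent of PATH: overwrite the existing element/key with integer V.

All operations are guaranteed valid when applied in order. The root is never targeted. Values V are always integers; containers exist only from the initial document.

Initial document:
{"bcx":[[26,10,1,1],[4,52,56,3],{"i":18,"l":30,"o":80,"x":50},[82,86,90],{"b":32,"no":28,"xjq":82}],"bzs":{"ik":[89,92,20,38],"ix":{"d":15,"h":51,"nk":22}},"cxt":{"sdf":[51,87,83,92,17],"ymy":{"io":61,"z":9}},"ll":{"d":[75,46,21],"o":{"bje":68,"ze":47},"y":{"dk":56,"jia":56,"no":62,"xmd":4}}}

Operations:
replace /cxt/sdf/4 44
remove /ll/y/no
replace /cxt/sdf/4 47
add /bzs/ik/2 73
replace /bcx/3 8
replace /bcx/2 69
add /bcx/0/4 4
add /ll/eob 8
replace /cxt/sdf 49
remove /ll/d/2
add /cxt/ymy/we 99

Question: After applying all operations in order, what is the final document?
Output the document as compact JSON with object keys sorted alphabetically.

Answer: {"bcx":[[26,10,1,1,4],[4,52,56,3],69,8,{"b":32,"no":28,"xjq":82}],"bzs":{"ik":[89,92,73,20,38],"ix":{"d":15,"h":51,"nk":22}},"cxt":{"sdf":49,"ymy":{"io":61,"we":99,"z":9}},"ll":{"d":[75,46],"eob":8,"o":{"bje":68,"ze":47},"y":{"dk":56,"jia":56,"xmd":4}}}

Derivation:
After op 1 (replace /cxt/sdf/4 44): {"bcx":[[26,10,1,1],[4,52,56,3],{"i":18,"l":30,"o":80,"x":50},[82,86,90],{"b":32,"no":28,"xjq":82}],"bzs":{"ik":[89,92,20,38],"ix":{"d":15,"h":51,"nk":22}},"cxt":{"sdf":[51,87,83,92,44],"ymy":{"io":61,"z":9}},"ll":{"d":[75,46,21],"o":{"bje":68,"ze":47},"y":{"dk":56,"jia":56,"no":62,"xmd":4}}}
After op 2 (remove /ll/y/no): {"bcx":[[26,10,1,1],[4,52,56,3],{"i":18,"l":30,"o":80,"x":50},[82,86,90],{"b":32,"no":28,"xjq":82}],"bzs":{"ik":[89,92,20,38],"ix":{"d":15,"h":51,"nk":22}},"cxt":{"sdf":[51,87,83,92,44],"ymy":{"io":61,"z":9}},"ll":{"d":[75,46,21],"o":{"bje":68,"ze":47},"y":{"dk":56,"jia":56,"xmd":4}}}
After op 3 (replace /cxt/sdf/4 47): {"bcx":[[26,10,1,1],[4,52,56,3],{"i":18,"l":30,"o":80,"x":50},[82,86,90],{"b":32,"no":28,"xjq":82}],"bzs":{"ik":[89,92,20,38],"ix":{"d":15,"h":51,"nk":22}},"cxt":{"sdf":[51,87,83,92,47],"ymy":{"io":61,"z":9}},"ll":{"d":[75,46,21],"o":{"bje":68,"ze":47},"y":{"dk":56,"jia":56,"xmd":4}}}
After op 4 (add /bzs/ik/2 73): {"bcx":[[26,10,1,1],[4,52,56,3],{"i":18,"l":30,"o":80,"x":50},[82,86,90],{"b":32,"no":28,"xjq":82}],"bzs":{"ik":[89,92,73,20,38],"ix":{"d":15,"h":51,"nk":22}},"cxt":{"sdf":[51,87,83,92,47],"ymy":{"io":61,"z":9}},"ll":{"d":[75,46,21],"o":{"bje":68,"ze":47},"y":{"dk":56,"jia":56,"xmd":4}}}
After op 5 (replace /bcx/3 8): {"bcx":[[26,10,1,1],[4,52,56,3],{"i":18,"l":30,"o":80,"x":50},8,{"b":32,"no":28,"xjq":82}],"bzs":{"ik":[89,92,73,20,38],"ix":{"d":15,"h":51,"nk":22}},"cxt":{"sdf":[51,87,83,92,47],"ymy":{"io":61,"z":9}},"ll":{"d":[75,46,21],"o":{"bje":68,"ze":47},"y":{"dk":56,"jia":56,"xmd":4}}}
After op 6 (replace /bcx/2 69): {"bcx":[[26,10,1,1],[4,52,56,3],69,8,{"b":32,"no":28,"xjq":82}],"bzs":{"ik":[89,92,73,20,38],"ix":{"d":15,"h":51,"nk":22}},"cxt":{"sdf":[51,87,83,92,47],"ymy":{"io":61,"z":9}},"ll":{"d":[75,46,21],"o":{"bje":68,"ze":47},"y":{"dk":56,"jia":56,"xmd":4}}}
After op 7 (add /bcx/0/4 4): {"bcx":[[26,10,1,1,4],[4,52,56,3],69,8,{"b":32,"no":28,"xjq":82}],"bzs":{"ik":[89,92,73,20,38],"ix":{"d":15,"h":51,"nk":22}},"cxt":{"sdf":[51,87,83,92,47],"ymy":{"io":61,"z":9}},"ll":{"d":[75,46,21],"o":{"bje":68,"ze":47},"y":{"dk":56,"jia":56,"xmd":4}}}
After op 8 (add /ll/eob 8): {"bcx":[[26,10,1,1,4],[4,52,56,3],69,8,{"b":32,"no":28,"xjq":82}],"bzs":{"ik":[89,92,73,20,38],"ix":{"d":15,"h":51,"nk":22}},"cxt":{"sdf":[51,87,83,92,47],"ymy":{"io":61,"z":9}},"ll":{"d":[75,46,21],"eob":8,"o":{"bje":68,"ze":47},"y":{"dk":56,"jia":56,"xmd":4}}}
After op 9 (replace /cxt/sdf 49): {"bcx":[[26,10,1,1,4],[4,52,56,3],69,8,{"b":32,"no":28,"xjq":82}],"bzs":{"ik":[89,92,73,20,38],"ix":{"d":15,"h":51,"nk":22}},"cxt":{"sdf":49,"ymy":{"io":61,"z":9}},"ll":{"d":[75,46,21],"eob":8,"o":{"bje":68,"ze":47},"y":{"dk":56,"jia":56,"xmd":4}}}
After op 10 (remove /ll/d/2): {"bcx":[[26,10,1,1,4],[4,52,56,3],69,8,{"b":32,"no":28,"xjq":82}],"bzs":{"ik":[89,92,73,20,38],"ix":{"d":15,"h":51,"nk":22}},"cxt":{"sdf":49,"ymy":{"io":61,"z":9}},"ll":{"d":[75,46],"eob":8,"o":{"bje":68,"ze":47},"y":{"dk":56,"jia":56,"xmd":4}}}
After op 11 (add /cxt/ymy/we 99): {"bcx":[[26,10,1,1,4],[4,52,56,3],69,8,{"b":32,"no":28,"xjq":82}],"bzs":{"ik":[89,92,73,20,38],"ix":{"d":15,"h":51,"nk":22}},"cxt":{"sdf":49,"ymy":{"io":61,"we":99,"z":9}},"ll":{"d":[75,46],"eob":8,"o":{"bje":68,"ze":47},"y":{"dk":56,"jia":56,"xmd":4}}}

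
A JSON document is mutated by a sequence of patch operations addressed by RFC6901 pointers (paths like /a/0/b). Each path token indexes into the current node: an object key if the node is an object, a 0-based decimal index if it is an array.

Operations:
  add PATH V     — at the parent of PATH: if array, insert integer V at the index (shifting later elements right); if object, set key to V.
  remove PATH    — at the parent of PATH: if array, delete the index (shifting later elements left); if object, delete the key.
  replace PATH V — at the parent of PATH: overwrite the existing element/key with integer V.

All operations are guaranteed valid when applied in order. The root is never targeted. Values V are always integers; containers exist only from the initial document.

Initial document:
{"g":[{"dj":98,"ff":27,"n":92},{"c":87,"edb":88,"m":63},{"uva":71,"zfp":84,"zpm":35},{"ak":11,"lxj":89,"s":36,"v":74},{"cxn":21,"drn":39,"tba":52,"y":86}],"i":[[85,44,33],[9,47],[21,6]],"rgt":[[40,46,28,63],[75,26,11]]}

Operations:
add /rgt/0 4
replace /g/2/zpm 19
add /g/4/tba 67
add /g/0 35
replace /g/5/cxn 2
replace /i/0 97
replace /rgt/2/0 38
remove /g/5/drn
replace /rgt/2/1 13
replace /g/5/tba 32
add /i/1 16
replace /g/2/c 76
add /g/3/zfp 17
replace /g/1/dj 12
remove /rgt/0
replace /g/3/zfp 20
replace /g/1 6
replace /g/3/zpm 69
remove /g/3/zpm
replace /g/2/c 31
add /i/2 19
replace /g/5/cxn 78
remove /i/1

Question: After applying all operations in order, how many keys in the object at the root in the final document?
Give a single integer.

Answer: 3

Derivation:
After op 1 (add /rgt/0 4): {"g":[{"dj":98,"ff":27,"n":92},{"c":87,"edb":88,"m":63},{"uva":71,"zfp":84,"zpm":35},{"ak":11,"lxj":89,"s":36,"v":74},{"cxn":21,"drn":39,"tba":52,"y":86}],"i":[[85,44,33],[9,47],[21,6]],"rgt":[4,[40,46,28,63],[75,26,11]]}
After op 2 (replace /g/2/zpm 19): {"g":[{"dj":98,"ff":27,"n":92},{"c":87,"edb":88,"m":63},{"uva":71,"zfp":84,"zpm":19},{"ak":11,"lxj":89,"s":36,"v":74},{"cxn":21,"drn":39,"tba":52,"y":86}],"i":[[85,44,33],[9,47],[21,6]],"rgt":[4,[40,46,28,63],[75,26,11]]}
After op 3 (add /g/4/tba 67): {"g":[{"dj":98,"ff":27,"n":92},{"c":87,"edb":88,"m":63},{"uva":71,"zfp":84,"zpm":19},{"ak":11,"lxj":89,"s":36,"v":74},{"cxn":21,"drn":39,"tba":67,"y":86}],"i":[[85,44,33],[9,47],[21,6]],"rgt":[4,[40,46,28,63],[75,26,11]]}
After op 4 (add /g/0 35): {"g":[35,{"dj":98,"ff":27,"n":92},{"c":87,"edb":88,"m":63},{"uva":71,"zfp":84,"zpm":19},{"ak":11,"lxj":89,"s":36,"v":74},{"cxn":21,"drn":39,"tba":67,"y":86}],"i":[[85,44,33],[9,47],[21,6]],"rgt":[4,[40,46,28,63],[75,26,11]]}
After op 5 (replace /g/5/cxn 2): {"g":[35,{"dj":98,"ff":27,"n":92},{"c":87,"edb":88,"m":63},{"uva":71,"zfp":84,"zpm":19},{"ak":11,"lxj":89,"s":36,"v":74},{"cxn":2,"drn":39,"tba":67,"y":86}],"i":[[85,44,33],[9,47],[21,6]],"rgt":[4,[40,46,28,63],[75,26,11]]}
After op 6 (replace /i/0 97): {"g":[35,{"dj":98,"ff":27,"n":92},{"c":87,"edb":88,"m":63},{"uva":71,"zfp":84,"zpm":19},{"ak":11,"lxj":89,"s":36,"v":74},{"cxn":2,"drn":39,"tba":67,"y":86}],"i":[97,[9,47],[21,6]],"rgt":[4,[40,46,28,63],[75,26,11]]}
After op 7 (replace /rgt/2/0 38): {"g":[35,{"dj":98,"ff":27,"n":92},{"c":87,"edb":88,"m":63},{"uva":71,"zfp":84,"zpm":19},{"ak":11,"lxj":89,"s":36,"v":74},{"cxn":2,"drn":39,"tba":67,"y":86}],"i":[97,[9,47],[21,6]],"rgt":[4,[40,46,28,63],[38,26,11]]}
After op 8 (remove /g/5/drn): {"g":[35,{"dj":98,"ff":27,"n":92},{"c":87,"edb":88,"m":63},{"uva":71,"zfp":84,"zpm":19},{"ak":11,"lxj":89,"s":36,"v":74},{"cxn":2,"tba":67,"y":86}],"i":[97,[9,47],[21,6]],"rgt":[4,[40,46,28,63],[38,26,11]]}
After op 9 (replace /rgt/2/1 13): {"g":[35,{"dj":98,"ff":27,"n":92},{"c":87,"edb":88,"m":63},{"uva":71,"zfp":84,"zpm":19},{"ak":11,"lxj":89,"s":36,"v":74},{"cxn":2,"tba":67,"y":86}],"i":[97,[9,47],[21,6]],"rgt":[4,[40,46,28,63],[38,13,11]]}
After op 10 (replace /g/5/tba 32): {"g":[35,{"dj":98,"ff":27,"n":92},{"c":87,"edb":88,"m":63},{"uva":71,"zfp":84,"zpm":19},{"ak":11,"lxj":89,"s":36,"v":74},{"cxn":2,"tba":32,"y":86}],"i":[97,[9,47],[21,6]],"rgt":[4,[40,46,28,63],[38,13,11]]}
After op 11 (add /i/1 16): {"g":[35,{"dj":98,"ff":27,"n":92},{"c":87,"edb":88,"m":63},{"uva":71,"zfp":84,"zpm":19},{"ak":11,"lxj":89,"s":36,"v":74},{"cxn":2,"tba":32,"y":86}],"i":[97,16,[9,47],[21,6]],"rgt":[4,[40,46,28,63],[38,13,11]]}
After op 12 (replace /g/2/c 76): {"g":[35,{"dj":98,"ff":27,"n":92},{"c":76,"edb":88,"m":63},{"uva":71,"zfp":84,"zpm":19},{"ak":11,"lxj":89,"s":36,"v":74},{"cxn":2,"tba":32,"y":86}],"i":[97,16,[9,47],[21,6]],"rgt":[4,[40,46,28,63],[38,13,11]]}
After op 13 (add /g/3/zfp 17): {"g":[35,{"dj":98,"ff":27,"n":92},{"c":76,"edb":88,"m":63},{"uva":71,"zfp":17,"zpm":19},{"ak":11,"lxj":89,"s":36,"v":74},{"cxn":2,"tba":32,"y":86}],"i":[97,16,[9,47],[21,6]],"rgt":[4,[40,46,28,63],[38,13,11]]}
After op 14 (replace /g/1/dj 12): {"g":[35,{"dj":12,"ff":27,"n":92},{"c":76,"edb":88,"m":63},{"uva":71,"zfp":17,"zpm":19},{"ak":11,"lxj":89,"s":36,"v":74},{"cxn":2,"tba":32,"y":86}],"i":[97,16,[9,47],[21,6]],"rgt":[4,[40,46,28,63],[38,13,11]]}
After op 15 (remove /rgt/0): {"g":[35,{"dj":12,"ff":27,"n":92},{"c":76,"edb":88,"m":63},{"uva":71,"zfp":17,"zpm":19},{"ak":11,"lxj":89,"s":36,"v":74},{"cxn":2,"tba":32,"y":86}],"i":[97,16,[9,47],[21,6]],"rgt":[[40,46,28,63],[38,13,11]]}
After op 16 (replace /g/3/zfp 20): {"g":[35,{"dj":12,"ff":27,"n":92},{"c":76,"edb":88,"m":63},{"uva":71,"zfp":20,"zpm":19},{"ak":11,"lxj":89,"s":36,"v":74},{"cxn":2,"tba":32,"y":86}],"i":[97,16,[9,47],[21,6]],"rgt":[[40,46,28,63],[38,13,11]]}
After op 17 (replace /g/1 6): {"g":[35,6,{"c":76,"edb":88,"m":63},{"uva":71,"zfp":20,"zpm":19},{"ak":11,"lxj":89,"s":36,"v":74},{"cxn":2,"tba":32,"y":86}],"i":[97,16,[9,47],[21,6]],"rgt":[[40,46,28,63],[38,13,11]]}
After op 18 (replace /g/3/zpm 69): {"g":[35,6,{"c":76,"edb":88,"m":63},{"uva":71,"zfp":20,"zpm":69},{"ak":11,"lxj":89,"s":36,"v":74},{"cxn":2,"tba":32,"y":86}],"i":[97,16,[9,47],[21,6]],"rgt":[[40,46,28,63],[38,13,11]]}
After op 19 (remove /g/3/zpm): {"g":[35,6,{"c":76,"edb":88,"m":63},{"uva":71,"zfp":20},{"ak":11,"lxj":89,"s":36,"v":74},{"cxn":2,"tba":32,"y":86}],"i":[97,16,[9,47],[21,6]],"rgt":[[40,46,28,63],[38,13,11]]}
After op 20 (replace /g/2/c 31): {"g":[35,6,{"c":31,"edb":88,"m":63},{"uva":71,"zfp":20},{"ak":11,"lxj":89,"s":36,"v":74},{"cxn":2,"tba":32,"y":86}],"i":[97,16,[9,47],[21,6]],"rgt":[[40,46,28,63],[38,13,11]]}
After op 21 (add /i/2 19): {"g":[35,6,{"c":31,"edb":88,"m":63},{"uva":71,"zfp":20},{"ak":11,"lxj":89,"s":36,"v":74},{"cxn":2,"tba":32,"y":86}],"i":[97,16,19,[9,47],[21,6]],"rgt":[[40,46,28,63],[38,13,11]]}
After op 22 (replace /g/5/cxn 78): {"g":[35,6,{"c":31,"edb":88,"m":63},{"uva":71,"zfp":20},{"ak":11,"lxj":89,"s":36,"v":74},{"cxn":78,"tba":32,"y":86}],"i":[97,16,19,[9,47],[21,6]],"rgt":[[40,46,28,63],[38,13,11]]}
After op 23 (remove /i/1): {"g":[35,6,{"c":31,"edb":88,"m":63},{"uva":71,"zfp":20},{"ak":11,"lxj":89,"s":36,"v":74},{"cxn":78,"tba":32,"y":86}],"i":[97,19,[9,47],[21,6]],"rgt":[[40,46,28,63],[38,13,11]]}
Size at the root: 3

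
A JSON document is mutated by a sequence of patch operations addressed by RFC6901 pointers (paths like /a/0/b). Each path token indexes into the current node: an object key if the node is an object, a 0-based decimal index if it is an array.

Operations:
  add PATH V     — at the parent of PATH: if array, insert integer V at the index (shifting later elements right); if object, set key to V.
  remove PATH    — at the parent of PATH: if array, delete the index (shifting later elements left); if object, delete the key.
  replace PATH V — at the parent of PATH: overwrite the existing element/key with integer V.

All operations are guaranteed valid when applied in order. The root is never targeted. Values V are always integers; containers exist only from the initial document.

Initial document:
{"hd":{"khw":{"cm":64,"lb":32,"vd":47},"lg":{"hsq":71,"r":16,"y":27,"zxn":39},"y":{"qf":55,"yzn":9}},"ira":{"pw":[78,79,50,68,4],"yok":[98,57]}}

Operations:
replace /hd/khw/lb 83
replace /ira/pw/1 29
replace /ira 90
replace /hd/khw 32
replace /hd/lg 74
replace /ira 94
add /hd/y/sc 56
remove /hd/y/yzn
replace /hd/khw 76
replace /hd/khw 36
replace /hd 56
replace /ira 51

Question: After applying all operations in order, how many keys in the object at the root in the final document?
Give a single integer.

After op 1 (replace /hd/khw/lb 83): {"hd":{"khw":{"cm":64,"lb":83,"vd":47},"lg":{"hsq":71,"r":16,"y":27,"zxn":39},"y":{"qf":55,"yzn":9}},"ira":{"pw":[78,79,50,68,4],"yok":[98,57]}}
After op 2 (replace /ira/pw/1 29): {"hd":{"khw":{"cm":64,"lb":83,"vd":47},"lg":{"hsq":71,"r":16,"y":27,"zxn":39},"y":{"qf":55,"yzn":9}},"ira":{"pw":[78,29,50,68,4],"yok":[98,57]}}
After op 3 (replace /ira 90): {"hd":{"khw":{"cm":64,"lb":83,"vd":47},"lg":{"hsq":71,"r":16,"y":27,"zxn":39},"y":{"qf":55,"yzn":9}},"ira":90}
After op 4 (replace /hd/khw 32): {"hd":{"khw":32,"lg":{"hsq":71,"r":16,"y":27,"zxn":39},"y":{"qf":55,"yzn":9}},"ira":90}
After op 5 (replace /hd/lg 74): {"hd":{"khw":32,"lg":74,"y":{"qf":55,"yzn":9}},"ira":90}
After op 6 (replace /ira 94): {"hd":{"khw":32,"lg":74,"y":{"qf":55,"yzn":9}},"ira":94}
After op 7 (add /hd/y/sc 56): {"hd":{"khw":32,"lg":74,"y":{"qf":55,"sc":56,"yzn":9}},"ira":94}
After op 8 (remove /hd/y/yzn): {"hd":{"khw":32,"lg":74,"y":{"qf":55,"sc":56}},"ira":94}
After op 9 (replace /hd/khw 76): {"hd":{"khw":76,"lg":74,"y":{"qf":55,"sc":56}},"ira":94}
After op 10 (replace /hd/khw 36): {"hd":{"khw":36,"lg":74,"y":{"qf":55,"sc":56}},"ira":94}
After op 11 (replace /hd 56): {"hd":56,"ira":94}
After op 12 (replace /ira 51): {"hd":56,"ira":51}
Size at the root: 2

Answer: 2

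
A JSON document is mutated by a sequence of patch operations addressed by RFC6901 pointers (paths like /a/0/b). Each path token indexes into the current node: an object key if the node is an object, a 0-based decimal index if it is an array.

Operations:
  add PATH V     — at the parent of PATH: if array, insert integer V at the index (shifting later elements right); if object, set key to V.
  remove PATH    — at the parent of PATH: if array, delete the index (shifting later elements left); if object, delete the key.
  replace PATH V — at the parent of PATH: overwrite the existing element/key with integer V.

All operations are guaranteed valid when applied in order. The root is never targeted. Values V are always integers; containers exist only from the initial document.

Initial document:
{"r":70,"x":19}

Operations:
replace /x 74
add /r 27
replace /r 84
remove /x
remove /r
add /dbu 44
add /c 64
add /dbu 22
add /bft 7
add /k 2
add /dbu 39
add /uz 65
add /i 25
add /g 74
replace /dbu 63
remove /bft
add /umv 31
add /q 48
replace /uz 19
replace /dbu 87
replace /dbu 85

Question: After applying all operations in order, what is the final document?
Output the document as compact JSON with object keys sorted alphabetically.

After op 1 (replace /x 74): {"r":70,"x":74}
After op 2 (add /r 27): {"r":27,"x":74}
After op 3 (replace /r 84): {"r":84,"x":74}
After op 4 (remove /x): {"r":84}
After op 5 (remove /r): {}
After op 6 (add /dbu 44): {"dbu":44}
After op 7 (add /c 64): {"c":64,"dbu":44}
After op 8 (add /dbu 22): {"c":64,"dbu":22}
After op 9 (add /bft 7): {"bft":7,"c":64,"dbu":22}
After op 10 (add /k 2): {"bft":7,"c":64,"dbu":22,"k":2}
After op 11 (add /dbu 39): {"bft":7,"c":64,"dbu":39,"k":2}
After op 12 (add /uz 65): {"bft":7,"c":64,"dbu":39,"k":2,"uz":65}
After op 13 (add /i 25): {"bft":7,"c":64,"dbu":39,"i":25,"k":2,"uz":65}
After op 14 (add /g 74): {"bft":7,"c":64,"dbu":39,"g":74,"i":25,"k":2,"uz":65}
After op 15 (replace /dbu 63): {"bft":7,"c":64,"dbu":63,"g":74,"i":25,"k":2,"uz":65}
After op 16 (remove /bft): {"c":64,"dbu":63,"g":74,"i":25,"k":2,"uz":65}
After op 17 (add /umv 31): {"c":64,"dbu":63,"g":74,"i":25,"k":2,"umv":31,"uz":65}
After op 18 (add /q 48): {"c":64,"dbu":63,"g":74,"i":25,"k":2,"q":48,"umv":31,"uz":65}
After op 19 (replace /uz 19): {"c":64,"dbu":63,"g":74,"i":25,"k":2,"q":48,"umv":31,"uz":19}
After op 20 (replace /dbu 87): {"c":64,"dbu":87,"g":74,"i":25,"k":2,"q":48,"umv":31,"uz":19}
After op 21 (replace /dbu 85): {"c":64,"dbu":85,"g":74,"i":25,"k":2,"q":48,"umv":31,"uz":19}

Answer: {"c":64,"dbu":85,"g":74,"i":25,"k":2,"q":48,"umv":31,"uz":19}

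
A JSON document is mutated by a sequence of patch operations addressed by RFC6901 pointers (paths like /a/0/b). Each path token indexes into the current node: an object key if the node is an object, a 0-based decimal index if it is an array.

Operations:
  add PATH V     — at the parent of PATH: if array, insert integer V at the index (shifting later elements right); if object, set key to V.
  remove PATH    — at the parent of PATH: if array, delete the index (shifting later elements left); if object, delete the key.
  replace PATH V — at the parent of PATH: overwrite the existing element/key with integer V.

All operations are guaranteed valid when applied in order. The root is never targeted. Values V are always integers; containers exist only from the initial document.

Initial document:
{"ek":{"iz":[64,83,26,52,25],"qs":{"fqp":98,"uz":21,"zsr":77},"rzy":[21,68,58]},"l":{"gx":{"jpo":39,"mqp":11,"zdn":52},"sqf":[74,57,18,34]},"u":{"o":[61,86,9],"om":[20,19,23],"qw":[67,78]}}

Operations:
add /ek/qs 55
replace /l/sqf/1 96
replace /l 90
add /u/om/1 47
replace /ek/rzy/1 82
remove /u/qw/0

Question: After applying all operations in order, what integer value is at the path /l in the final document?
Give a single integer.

Answer: 90

Derivation:
After op 1 (add /ek/qs 55): {"ek":{"iz":[64,83,26,52,25],"qs":55,"rzy":[21,68,58]},"l":{"gx":{"jpo":39,"mqp":11,"zdn":52},"sqf":[74,57,18,34]},"u":{"o":[61,86,9],"om":[20,19,23],"qw":[67,78]}}
After op 2 (replace /l/sqf/1 96): {"ek":{"iz":[64,83,26,52,25],"qs":55,"rzy":[21,68,58]},"l":{"gx":{"jpo":39,"mqp":11,"zdn":52},"sqf":[74,96,18,34]},"u":{"o":[61,86,9],"om":[20,19,23],"qw":[67,78]}}
After op 3 (replace /l 90): {"ek":{"iz":[64,83,26,52,25],"qs":55,"rzy":[21,68,58]},"l":90,"u":{"o":[61,86,9],"om":[20,19,23],"qw":[67,78]}}
After op 4 (add /u/om/1 47): {"ek":{"iz":[64,83,26,52,25],"qs":55,"rzy":[21,68,58]},"l":90,"u":{"o":[61,86,9],"om":[20,47,19,23],"qw":[67,78]}}
After op 5 (replace /ek/rzy/1 82): {"ek":{"iz":[64,83,26,52,25],"qs":55,"rzy":[21,82,58]},"l":90,"u":{"o":[61,86,9],"om":[20,47,19,23],"qw":[67,78]}}
After op 6 (remove /u/qw/0): {"ek":{"iz":[64,83,26,52,25],"qs":55,"rzy":[21,82,58]},"l":90,"u":{"o":[61,86,9],"om":[20,47,19,23],"qw":[78]}}
Value at /l: 90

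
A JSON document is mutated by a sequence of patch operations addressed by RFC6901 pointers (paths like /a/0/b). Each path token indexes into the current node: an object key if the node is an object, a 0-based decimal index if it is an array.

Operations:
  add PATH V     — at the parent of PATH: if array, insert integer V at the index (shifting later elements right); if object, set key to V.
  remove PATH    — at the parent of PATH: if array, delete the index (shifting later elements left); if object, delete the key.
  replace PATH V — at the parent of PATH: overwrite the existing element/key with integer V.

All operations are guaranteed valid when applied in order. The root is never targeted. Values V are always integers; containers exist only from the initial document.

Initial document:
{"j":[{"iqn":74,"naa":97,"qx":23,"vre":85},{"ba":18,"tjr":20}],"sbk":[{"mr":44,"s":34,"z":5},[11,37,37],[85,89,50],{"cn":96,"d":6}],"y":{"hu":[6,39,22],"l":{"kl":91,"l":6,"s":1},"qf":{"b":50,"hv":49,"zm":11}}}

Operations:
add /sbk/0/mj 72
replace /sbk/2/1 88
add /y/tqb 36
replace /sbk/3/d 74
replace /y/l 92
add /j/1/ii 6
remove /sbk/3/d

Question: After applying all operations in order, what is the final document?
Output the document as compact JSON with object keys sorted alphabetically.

After op 1 (add /sbk/0/mj 72): {"j":[{"iqn":74,"naa":97,"qx":23,"vre":85},{"ba":18,"tjr":20}],"sbk":[{"mj":72,"mr":44,"s":34,"z":5},[11,37,37],[85,89,50],{"cn":96,"d":6}],"y":{"hu":[6,39,22],"l":{"kl":91,"l":6,"s":1},"qf":{"b":50,"hv":49,"zm":11}}}
After op 2 (replace /sbk/2/1 88): {"j":[{"iqn":74,"naa":97,"qx":23,"vre":85},{"ba":18,"tjr":20}],"sbk":[{"mj":72,"mr":44,"s":34,"z":5},[11,37,37],[85,88,50],{"cn":96,"d":6}],"y":{"hu":[6,39,22],"l":{"kl":91,"l":6,"s":1},"qf":{"b":50,"hv":49,"zm":11}}}
After op 3 (add /y/tqb 36): {"j":[{"iqn":74,"naa":97,"qx":23,"vre":85},{"ba":18,"tjr":20}],"sbk":[{"mj":72,"mr":44,"s":34,"z":5},[11,37,37],[85,88,50],{"cn":96,"d":6}],"y":{"hu":[6,39,22],"l":{"kl":91,"l":6,"s":1},"qf":{"b":50,"hv":49,"zm":11},"tqb":36}}
After op 4 (replace /sbk/3/d 74): {"j":[{"iqn":74,"naa":97,"qx":23,"vre":85},{"ba":18,"tjr":20}],"sbk":[{"mj":72,"mr":44,"s":34,"z":5},[11,37,37],[85,88,50],{"cn":96,"d":74}],"y":{"hu":[6,39,22],"l":{"kl":91,"l":6,"s":1},"qf":{"b":50,"hv":49,"zm":11},"tqb":36}}
After op 5 (replace /y/l 92): {"j":[{"iqn":74,"naa":97,"qx":23,"vre":85},{"ba":18,"tjr":20}],"sbk":[{"mj":72,"mr":44,"s":34,"z":5},[11,37,37],[85,88,50],{"cn":96,"d":74}],"y":{"hu":[6,39,22],"l":92,"qf":{"b":50,"hv":49,"zm":11},"tqb":36}}
After op 6 (add /j/1/ii 6): {"j":[{"iqn":74,"naa":97,"qx":23,"vre":85},{"ba":18,"ii":6,"tjr":20}],"sbk":[{"mj":72,"mr":44,"s":34,"z":5},[11,37,37],[85,88,50],{"cn":96,"d":74}],"y":{"hu":[6,39,22],"l":92,"qf":{"b":50,"hv":49,"zm":11},"tqb":36}}
After op 7 (remove /sbk/3/d): {"j":[{"iqn":74,"naa":97,"qx":23,"vre":85},{"ba":18,"ii":6,"tjr":20}],"sbk":[{"mj":72,"mr":44,"s":34,"z":5},[11,37,37],[85,88,50],{"cn":96}],"y":{"hu":[6,39,22],"l":92,"qf":{"b":50,"hv":49,"zm":11},"tqb":36}}

Answer: {"j":[{"iqn":74,"naa":97,"qx":23,"vre":85},{"ba":18,"ii":6,"tjr":20}],"sbk":[{"mj":72,"mr":44,"s":34,"z":5},[11,37,37],[85,88,50],{"cn":96}],"y":{"hu":[6,39,22],"l":92,"qf":{"b":50,"hv":49,"zm":11},"tqb":36}}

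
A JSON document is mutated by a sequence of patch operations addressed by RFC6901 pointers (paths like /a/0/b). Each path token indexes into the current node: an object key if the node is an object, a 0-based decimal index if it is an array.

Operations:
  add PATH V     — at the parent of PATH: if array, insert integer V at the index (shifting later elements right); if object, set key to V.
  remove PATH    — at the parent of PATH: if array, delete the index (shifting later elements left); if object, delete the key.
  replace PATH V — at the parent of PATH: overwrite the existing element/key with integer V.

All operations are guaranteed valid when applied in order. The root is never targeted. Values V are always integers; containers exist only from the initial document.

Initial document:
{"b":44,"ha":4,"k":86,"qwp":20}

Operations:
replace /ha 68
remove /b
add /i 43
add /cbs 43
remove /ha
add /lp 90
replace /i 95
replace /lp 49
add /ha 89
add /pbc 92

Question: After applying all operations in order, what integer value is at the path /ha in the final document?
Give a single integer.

After op 1 (replace /ha 68): {"b":44,"ha":68,"k":86,"qwp":20}
After op 2 (remove /b): {"ha":68,"k":86,"qwp":20}
After op 3 (add /i 43): {"ha":68,"i":43,"k":86,"qwp":20}
After op 4 (add /cbs 43): {"cbs":43,"ha":68,"i":43,"k":86,"qwp":20}
After op 5 (remove /ha): {"cbs":43,"i":43,"k":86,"qwp":20}
After op 6 (add /lp 90): {"cbs":43,"i":43,"k":86,"lp":90,"qwp":20}
After op 7 (replace /i 95): {"cbs":43,"i":95,"k":86,"lp":90,"qwp":20}
After op 8 (replace /lp 49): {"cbs":43,"i":95,"k":86,"lp":49,"qwp":20}
After op 9 (add /ha 89): {"cbs":43,"ha":89,"i":95,"k":86,"lp":49,"qwp":20}
After op 10 (add /pbc 92): {"cbs":43,"ha":89,"i":95,"k":86,"lp":49,"pbc":92,"qwp":20}
Value at /ha: 89

Answer: 89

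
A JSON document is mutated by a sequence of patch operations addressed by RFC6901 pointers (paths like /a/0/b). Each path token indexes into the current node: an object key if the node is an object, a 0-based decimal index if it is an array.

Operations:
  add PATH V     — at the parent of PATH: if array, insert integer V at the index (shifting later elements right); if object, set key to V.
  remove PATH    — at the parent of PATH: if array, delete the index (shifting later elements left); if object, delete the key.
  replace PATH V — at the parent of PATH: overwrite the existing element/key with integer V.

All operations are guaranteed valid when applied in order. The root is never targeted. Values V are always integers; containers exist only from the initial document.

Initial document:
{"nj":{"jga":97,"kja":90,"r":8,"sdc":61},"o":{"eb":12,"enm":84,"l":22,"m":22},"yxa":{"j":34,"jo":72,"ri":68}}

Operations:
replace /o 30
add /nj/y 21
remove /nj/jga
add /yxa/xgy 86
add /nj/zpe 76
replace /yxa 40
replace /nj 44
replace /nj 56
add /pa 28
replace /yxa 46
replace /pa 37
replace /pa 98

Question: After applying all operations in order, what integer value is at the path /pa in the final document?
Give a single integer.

Answer: 98

Derivation:
After op 1 (replace /o 30): {"nj":{"jga":97,"kja":90,"r":8,"sdc":61},"o":30,"yxa":{"j":34,"jo":72,"ri":68}}
After op 2 (add /nj/y 21): {"nj":{"jga":97,"kja":90,"r":8,"sdc":61,"y":21},"o":30,"yxa":{"j":34,"jo":72,"ri":68}}
After op 3 (remove /nj/jga): {"nj":{"kja":90,"r":8,"sdc":61,"y":21},"o":30,"yxa":{"j":34,"jo":72,"ri":68}}
After op 4 (add /yxa/xgy 86): {"nj":{"kja":90,"r":8,"sdc":61,"y":21},"o":30,"yxa":{"j":34,"jo":72,"ri":68,"xgy":86}}
After op 5 (add /nj/zpe 76): {"nj":{"kja":90,"r":8,"sdc":61,"y":21,"zpe":76},"o":30,"yxa":{"j":34,"jo":72,"ri":68,"xgy":86}}
After op 6 (replace /yxa 40): {"nj":{"kja":90,"r":8,"sdc":61,"y":21,"zpe":76},"o":30,"yxa":40}
After op 7 (replace /nj 44): {"nj":44,"o":30,"yxa":40}
After op 8 (replace /nj 56): {"nj":56,"o":30,"yxa":40}
After op 9 (add /pa 28): {"nj":56,"o":30,"pa":28,"yxa":40}
After op 10 (replace /yxa 46): {"nj":56,"o":30,"pa":28,"yxa":46}
After op 11 (replace /pa 37): {"nj":56,"o":30,"pa":37,"yxa":46}
After op 12 (replace /pa 98): {"nj":56,"o":30,"pa":98,"yxa":46}
Value at /pa: 98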